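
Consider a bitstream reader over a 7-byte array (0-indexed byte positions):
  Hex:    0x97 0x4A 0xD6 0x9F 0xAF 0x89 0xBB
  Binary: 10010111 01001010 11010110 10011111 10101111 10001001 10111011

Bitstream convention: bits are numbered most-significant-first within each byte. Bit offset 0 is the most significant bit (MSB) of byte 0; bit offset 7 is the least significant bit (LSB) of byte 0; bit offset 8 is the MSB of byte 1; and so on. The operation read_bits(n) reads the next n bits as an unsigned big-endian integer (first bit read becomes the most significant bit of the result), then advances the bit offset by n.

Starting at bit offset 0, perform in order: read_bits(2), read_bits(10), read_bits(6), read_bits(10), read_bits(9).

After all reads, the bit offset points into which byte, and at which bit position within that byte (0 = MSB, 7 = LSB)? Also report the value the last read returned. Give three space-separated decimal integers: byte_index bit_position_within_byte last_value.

Read 1: bits[0:2] width=2 -> value=2 (bin 10); offset now 2 = byte 0 bit 2; 54 bits remain
Read 2: bits[2:12] width=10 -> value=372 (bin 0101110100); offset now 12 = byte 1 bit 4; 44 bits remain
Read 3: bits[12:18] width=6 -> value=43 (bin 101011); offset now 18 = byte 2 bit 2; 38 bits remain
Read 4: bits[18:28] width=10 -> value=361 (bin 0101101001); offset now 28 = byte 3 bit 4; 28 bits remain
Read 5: bits[28:37] width=9 -> value=501 (bin 111110101); offset now 37 = byte 4 bit 5; 19 bits remain

Answer: 4 5 501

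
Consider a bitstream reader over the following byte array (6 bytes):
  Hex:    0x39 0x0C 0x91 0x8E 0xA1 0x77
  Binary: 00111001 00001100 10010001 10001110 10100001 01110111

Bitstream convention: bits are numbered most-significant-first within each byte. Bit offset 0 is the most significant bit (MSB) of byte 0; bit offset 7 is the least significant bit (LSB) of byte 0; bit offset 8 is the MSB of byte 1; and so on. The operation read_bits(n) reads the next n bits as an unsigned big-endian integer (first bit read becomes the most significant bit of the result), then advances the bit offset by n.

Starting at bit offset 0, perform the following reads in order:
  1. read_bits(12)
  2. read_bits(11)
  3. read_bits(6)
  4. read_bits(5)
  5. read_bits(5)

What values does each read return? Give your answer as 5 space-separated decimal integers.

Read 1: bits[0:12] width=12 -> value=912 (bin 001110010000); offset now 12 = byte 1 bit 4; 36 bits remain
Read 2: bits[12:23] width=11 -> value=1608 (bin 11001001000); offset now 23 = byte 2 bit 7; 25 bits remain
Read 3: bits[23:29] width=6 -> value=49 (bin 110001); offset now 29 = byte 3 bit 5; 19 bits remain
Read 4: bits[29:34] width=5 -> value=26 (bin 11010); offset now 34 = byte 4 bit 2; 14 bits remain
Read 5: bits[34:39] width=5 -> value=16 (bin 10000); offset now 39 = byte 4 bit 7; 9 bits remain

Answer: 912 1608 49 26 16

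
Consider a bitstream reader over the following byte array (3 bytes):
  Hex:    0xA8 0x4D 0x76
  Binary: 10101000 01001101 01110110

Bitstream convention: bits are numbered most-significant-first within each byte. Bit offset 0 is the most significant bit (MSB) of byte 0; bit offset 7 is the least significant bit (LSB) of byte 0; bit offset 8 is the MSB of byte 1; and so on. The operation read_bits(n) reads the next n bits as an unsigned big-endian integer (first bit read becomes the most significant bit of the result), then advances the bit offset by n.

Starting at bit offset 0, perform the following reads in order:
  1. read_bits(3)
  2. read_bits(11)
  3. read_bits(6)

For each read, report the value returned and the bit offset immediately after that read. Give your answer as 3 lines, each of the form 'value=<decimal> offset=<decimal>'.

Answer: value=5 offset=3
value=531 offset=14
value=23 offset=20

Derivation:
Read 1: bits[0:3] width=3 -> value=5 (bin 101); offset now 3 = byte 0 bit 3; 21 bits remain
Read 2: bits[3:14] width=11 -> value=531 (bin 01000010011); offset now 14 = byte 1 bit 6; 10 bits remain
Read 3: bits[14:20] width=6 -> value=23 (bin 010111); offset now 20 = byte 2 bit 4; 4 bits remain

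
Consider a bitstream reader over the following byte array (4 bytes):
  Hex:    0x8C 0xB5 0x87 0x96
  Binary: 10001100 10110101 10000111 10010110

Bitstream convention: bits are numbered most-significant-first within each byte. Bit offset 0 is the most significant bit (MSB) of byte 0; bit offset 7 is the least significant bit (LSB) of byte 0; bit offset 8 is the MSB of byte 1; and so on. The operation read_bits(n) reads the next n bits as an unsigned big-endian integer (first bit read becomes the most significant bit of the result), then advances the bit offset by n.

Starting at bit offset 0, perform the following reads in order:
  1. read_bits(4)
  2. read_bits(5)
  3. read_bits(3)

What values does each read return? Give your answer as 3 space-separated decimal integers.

Read 1: bits[0:4] width=4 -> value=8 (bin 1000); offset now 4 = byte 0 bit 4; 28 bits remain
Read 2: bits[4:9] width=5 -> value=25 (bin 11001); offset now 9 = byte 1 bit 1; 23 bits remain
Read 3: bits[9:12] width=3 -> value=3 (bin 011); offset now 12 = byte 1 bit 4; 20 bits remain

Answer: 8 25 3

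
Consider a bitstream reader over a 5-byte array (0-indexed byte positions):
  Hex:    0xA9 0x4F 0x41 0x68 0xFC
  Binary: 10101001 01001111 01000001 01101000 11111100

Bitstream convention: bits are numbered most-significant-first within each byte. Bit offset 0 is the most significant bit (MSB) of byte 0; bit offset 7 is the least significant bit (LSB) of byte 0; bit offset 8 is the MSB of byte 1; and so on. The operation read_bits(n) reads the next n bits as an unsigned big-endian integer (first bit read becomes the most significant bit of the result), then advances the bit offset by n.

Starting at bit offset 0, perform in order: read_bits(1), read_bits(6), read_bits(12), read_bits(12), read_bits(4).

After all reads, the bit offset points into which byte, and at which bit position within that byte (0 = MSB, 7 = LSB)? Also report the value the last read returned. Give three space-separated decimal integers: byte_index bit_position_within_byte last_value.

Read 1: bits[0:1] width=1 -> value=1 (bin 1); offset now 1 = byte 0 bit 1; 39 bits remain
Read 2: bits[1:7] width=6 -> value=20 (bin 010100); offset now 7 = byte 0 bit 7; 33 bits remain
Read 3: bits[7:19] width=12 -> value=2682 (bin 101001111010); offset now 19 = byte 2 bit 3; 21 bits remain
Read 4: bits[19:31] width=12 -> value=180 (bin 000010110100); offset now 31 = byte 3 bit 7; 9 bits remain
Read 5: bits[31:35] width=4 -> value=7 (bin 0111); offset now 35 = byte 4 bit 3; 5 bits remain

Answer: 4 3 7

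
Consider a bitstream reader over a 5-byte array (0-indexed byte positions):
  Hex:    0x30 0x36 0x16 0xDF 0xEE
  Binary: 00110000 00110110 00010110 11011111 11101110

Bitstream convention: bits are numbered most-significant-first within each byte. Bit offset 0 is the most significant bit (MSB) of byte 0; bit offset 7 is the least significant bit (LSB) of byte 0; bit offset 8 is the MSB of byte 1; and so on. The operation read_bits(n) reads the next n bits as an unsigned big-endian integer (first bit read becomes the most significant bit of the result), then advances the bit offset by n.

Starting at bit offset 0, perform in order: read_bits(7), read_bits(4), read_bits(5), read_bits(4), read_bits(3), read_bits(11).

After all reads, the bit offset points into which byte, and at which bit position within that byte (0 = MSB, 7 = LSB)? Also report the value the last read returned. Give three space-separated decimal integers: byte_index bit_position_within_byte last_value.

Answer: 4 2 895

Derivation:
Read 1: bits[0:7] width=7 -> value=24 (bin 0011000); offset now 7 = byte 0 bit 7; 33 bits remain
Read 2: bits[7:11] width=4 -> value=1 (bin 0001); offset now 11 = byte 1 bit 3; 29 bits remain
Read 3: bits[11:16] width=5 -> value=22 (bin 10110); offset now 16 = byte 2 bit 0; 24 bits remain
Read 4: bits[16:20] width=4 -> value=1 (bin 0001); offset now 20 = byte 2 bit 4; 20 bits remain
Read 5: bits[20:23] width=3 -> value=3 (bin 011); offset now 23 = byte 2 bit 7; 17 bits remain
Read 6: bits[23:34] width=11 -> value=895 (bin 01101111111); offset now 34 = byte 4 bit 2; 6 bits remain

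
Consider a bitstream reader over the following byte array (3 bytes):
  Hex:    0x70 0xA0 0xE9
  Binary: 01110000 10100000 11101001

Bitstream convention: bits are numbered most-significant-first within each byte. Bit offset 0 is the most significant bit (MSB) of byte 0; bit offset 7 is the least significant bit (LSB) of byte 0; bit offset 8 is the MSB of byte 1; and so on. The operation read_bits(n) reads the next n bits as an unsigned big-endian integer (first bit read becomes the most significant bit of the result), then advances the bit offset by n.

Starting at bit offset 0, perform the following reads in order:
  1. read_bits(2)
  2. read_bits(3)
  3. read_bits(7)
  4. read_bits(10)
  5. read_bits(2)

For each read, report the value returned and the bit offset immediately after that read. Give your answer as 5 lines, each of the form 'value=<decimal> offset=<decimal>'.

Read 1: bits[0:2] width=2 -> value=1 (bin 01); offset now 2 = byte 0 bit 2; 22 bits remain
Read 2: bits[2:5] width=3 -> value=6 (bin 110); offset now 5 = byte 0 bit 5; 19 bits remain
Read 3: bits[5:12] width=7 -> value=10 (bin 0001010); offset now 12 = byte 1 bit 4; 12 bits remain
Read 4: bits[12:22] width=10 -> value=58 (bin 0000111010); offset now 22 = byte 2 bit 6; 2 bits remain
Read 5: bits[22:24] width=2 -> value=1 (bin 01); offset now 24 = byte 3 bit 0; 0 bits remain

Answer: value=1 offset=2
value=6 offset=5
value=10 offset=12
value=58 offset=22
value=1 offset=24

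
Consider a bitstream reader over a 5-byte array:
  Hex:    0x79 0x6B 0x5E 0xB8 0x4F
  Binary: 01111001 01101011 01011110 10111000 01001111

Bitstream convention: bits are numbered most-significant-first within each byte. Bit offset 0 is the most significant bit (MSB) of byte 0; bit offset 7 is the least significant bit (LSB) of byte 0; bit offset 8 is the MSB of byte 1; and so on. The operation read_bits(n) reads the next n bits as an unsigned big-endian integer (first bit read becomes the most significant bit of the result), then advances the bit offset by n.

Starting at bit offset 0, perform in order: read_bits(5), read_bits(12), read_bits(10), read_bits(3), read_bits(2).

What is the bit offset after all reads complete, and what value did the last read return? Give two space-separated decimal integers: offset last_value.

Read 1: bits[0:5] width=5 -> value=15 (bin 01111); offset now 5 = byte 0 bit 5; 35 bits remain
Read 2: bits[5:17] width=12 -> value=726 (bin 001011010110); offset now 17 = byte 2 bit 1; 23 bits remain
Read 3: bits[17:27] width=10 -> value=757 (bin 1011110101); offset now 27 = byte 3 bit 3; 13 bits remain
Read 4: bits[27:30] width=3 -> value=6 (bin 110); offset now 30 = byte 3 bit 6; 10 bits remain
Read 5: bits[30:32] width=2 -> value=0 (bin 00); offset now 32 = byte 4 bit 0; 8 bits remain

Answer: 32 0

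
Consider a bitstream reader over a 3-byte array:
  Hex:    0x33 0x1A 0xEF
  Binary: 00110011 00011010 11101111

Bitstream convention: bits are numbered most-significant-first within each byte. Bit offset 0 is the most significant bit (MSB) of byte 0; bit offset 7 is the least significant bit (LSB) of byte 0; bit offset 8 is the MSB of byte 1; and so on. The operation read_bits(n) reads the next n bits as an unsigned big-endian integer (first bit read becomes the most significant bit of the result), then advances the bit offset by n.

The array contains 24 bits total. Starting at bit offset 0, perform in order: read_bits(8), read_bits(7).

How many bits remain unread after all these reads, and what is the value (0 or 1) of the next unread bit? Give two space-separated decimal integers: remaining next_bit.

Answer: 9 0

Derivation:
Read 1: bits[0:8] width=8 -> value=51 (bin 00110011); offset now 8 = byte 1 bit 0; 16 bits remain
Read 2: bits[8:15] width=7 -> value=13 (bin 0001101); offset now 15 = byte 1 bit 7; 9 bits remain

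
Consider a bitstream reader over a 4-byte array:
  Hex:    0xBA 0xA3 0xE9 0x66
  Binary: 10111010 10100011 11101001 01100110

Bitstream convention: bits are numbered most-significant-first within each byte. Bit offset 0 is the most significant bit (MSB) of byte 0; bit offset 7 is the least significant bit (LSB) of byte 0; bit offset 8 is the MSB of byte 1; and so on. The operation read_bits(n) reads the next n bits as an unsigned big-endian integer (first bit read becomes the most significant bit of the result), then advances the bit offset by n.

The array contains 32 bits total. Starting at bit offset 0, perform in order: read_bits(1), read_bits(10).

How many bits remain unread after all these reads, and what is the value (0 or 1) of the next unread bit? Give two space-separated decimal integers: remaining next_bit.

Read 1: bits[0:1] width=1 -> value=1 (bin 1); offset now 1 = byte 0 bit 1; 31 bits remain
Read 2: bits[1:11] width=10 -> value=469 (bin 0111010101); offset now 11 = byte 1 bit 3; 21 bits remain

Answer: 21 0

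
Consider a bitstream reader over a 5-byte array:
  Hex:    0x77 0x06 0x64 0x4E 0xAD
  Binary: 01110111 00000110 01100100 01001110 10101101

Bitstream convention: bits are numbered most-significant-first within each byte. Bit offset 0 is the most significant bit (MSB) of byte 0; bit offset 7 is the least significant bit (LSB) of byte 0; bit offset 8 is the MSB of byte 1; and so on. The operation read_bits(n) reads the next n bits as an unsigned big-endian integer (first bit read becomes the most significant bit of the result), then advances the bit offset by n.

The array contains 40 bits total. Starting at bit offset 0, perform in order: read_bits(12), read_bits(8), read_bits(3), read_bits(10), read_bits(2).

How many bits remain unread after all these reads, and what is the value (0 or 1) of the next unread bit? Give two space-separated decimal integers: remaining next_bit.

Answer: 5 0

Derivation:
Read 1: bits[0:12] width=12 -> value=1904 (bin 011101110000); offset now 12 = byte 1 bit 4; 28 bits remain
Read 2: bits[12:20] width=8 -> value=102 (bin 01100110); offset now 20 = byte 2 bit 4; 20 bits remain
Read 3: bits[20:23] width=3 -> value=2 (bin 010); offset now 23 = byte 2 bit 7; 17 bits remain
Read 4: bits[23:33] width=10 -> value=157 (bin 0010011101); offset now 33 = byte 4 bit 1; 7 bits remain
Read 5: bits[33:35] width=2 -> value=1 (bin 01); offset now 35 = byte 4 bit 3; 5 bits remain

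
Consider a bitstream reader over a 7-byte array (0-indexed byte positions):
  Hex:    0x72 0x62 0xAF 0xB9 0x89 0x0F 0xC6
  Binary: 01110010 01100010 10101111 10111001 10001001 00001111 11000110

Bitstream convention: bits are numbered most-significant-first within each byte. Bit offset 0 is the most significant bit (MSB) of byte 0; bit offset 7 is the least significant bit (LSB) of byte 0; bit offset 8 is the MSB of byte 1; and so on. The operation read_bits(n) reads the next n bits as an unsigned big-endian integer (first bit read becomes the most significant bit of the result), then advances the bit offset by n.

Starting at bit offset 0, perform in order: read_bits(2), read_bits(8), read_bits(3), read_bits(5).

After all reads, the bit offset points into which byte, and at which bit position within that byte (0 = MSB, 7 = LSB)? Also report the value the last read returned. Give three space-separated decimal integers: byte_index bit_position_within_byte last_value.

Read 1: bits[0:2] width=2 -> value=1 (bin 01); offset now 2 = byte 0 bit 2; 54 bits remain
Read 2: bits[2:10] width=8 -> value=201 (bin 11001001); offset now 10 = byte 1 bit 2; 46 bits remain
Read 3: bits[10:13] width=3 -> value=4 (bin 100); offset now 13 = byte 1 bit 5; 43 bits remain
Read 4: bits[13:18] width=5 -> value=10 (bin 01010); offset now 18 = byte 2 bit 2; 38 bits remain

Answer: 2 2 10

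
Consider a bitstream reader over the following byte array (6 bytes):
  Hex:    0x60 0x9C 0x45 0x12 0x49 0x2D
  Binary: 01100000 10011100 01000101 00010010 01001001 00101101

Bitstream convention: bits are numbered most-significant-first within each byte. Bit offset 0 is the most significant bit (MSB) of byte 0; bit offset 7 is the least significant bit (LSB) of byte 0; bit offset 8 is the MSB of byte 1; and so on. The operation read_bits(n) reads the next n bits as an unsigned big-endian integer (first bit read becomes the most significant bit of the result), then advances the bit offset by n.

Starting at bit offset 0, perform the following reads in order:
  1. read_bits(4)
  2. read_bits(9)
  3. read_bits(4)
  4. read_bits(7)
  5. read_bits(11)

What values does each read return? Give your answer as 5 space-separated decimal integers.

Answer: 6 19 8 69 146

Derivation:
Read 1: bits[0:4] width=4 -> value=6 (bin 0110); offset now 4 = byte 0 bit 4; 44 bits remain
Read 2: bits[4:13] width=9 -> value=19 (bin 000010011); offset now 13 = byte 1 bit 5; 35 bits remain
Read 3: bits[13:17] width=4 -> value=8 (bin 1000); offset now 17 = byte 2 bit 1; 31 bits remain
Read 4: bits[17:24] width=7 -> value=69 (bin 1000101); offset now 24 = byte 3 bit 0; 24 bits remain
Read 5: bits[24:35] width=11 -> value=146 (bin 00010010010); offset now 35 = byte 4 bit 3; 13 bits remain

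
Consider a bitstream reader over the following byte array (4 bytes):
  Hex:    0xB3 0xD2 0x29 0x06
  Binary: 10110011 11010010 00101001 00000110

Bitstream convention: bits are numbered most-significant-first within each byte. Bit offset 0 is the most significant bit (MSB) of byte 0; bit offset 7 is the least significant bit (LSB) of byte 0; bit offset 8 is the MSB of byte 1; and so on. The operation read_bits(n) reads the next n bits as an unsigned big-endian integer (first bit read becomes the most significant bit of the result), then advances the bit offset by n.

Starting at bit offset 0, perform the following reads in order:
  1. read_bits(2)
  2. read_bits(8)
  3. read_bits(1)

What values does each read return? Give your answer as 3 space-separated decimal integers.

Answer: 2 207 0

Derivation:
Read 1: bits[0:2] width=2 -> value=2 (bin 10); offset now 2 = byte 0 bit 2; 30 bits remain
Read 2: bits[2:10] width=8 -> value=207 (bin 11001111); offset now 10 = byte 1 bit 2; 22 bits remain
Read 3: bits[10:11] width=1 -> value=0 (bin 0); offset now 11 = byte 1 bit 3; 21 bits remain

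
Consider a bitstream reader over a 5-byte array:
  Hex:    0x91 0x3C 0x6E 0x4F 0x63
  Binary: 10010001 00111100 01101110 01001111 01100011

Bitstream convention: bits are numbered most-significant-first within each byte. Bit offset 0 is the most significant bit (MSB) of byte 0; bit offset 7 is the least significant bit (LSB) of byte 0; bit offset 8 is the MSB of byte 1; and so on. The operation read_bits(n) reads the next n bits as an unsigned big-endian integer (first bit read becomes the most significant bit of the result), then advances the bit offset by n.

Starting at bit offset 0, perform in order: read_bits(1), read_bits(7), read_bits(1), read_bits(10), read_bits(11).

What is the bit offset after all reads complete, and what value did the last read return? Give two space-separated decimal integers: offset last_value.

Read 1: bits[0:1] width=1 -> value=1 (bin 1); offset now 1 = byte 0 bit 1; 39 bits remain
Read 2: bits[1:8] width=7 -> value=17 (bin 0010001); offset now 8 = byte 1 bit 0; 32 bits remain
Read 3: bits[8:9] width=1 -> value=0 (bin 0); offset now 9 = byte 1 bit 1; 31 bits remain
Read 4: bits[9:19] width=10 -> value=483 (bin 0111100011); offset now 19 = byte 2 bit 3; 21 bits remain
Read 5: bits[19:30] width=11 -> value=915 (bin 01110010011); offset now 30 = byte 3 bit 6; 10 bits remain

Answer: 30 915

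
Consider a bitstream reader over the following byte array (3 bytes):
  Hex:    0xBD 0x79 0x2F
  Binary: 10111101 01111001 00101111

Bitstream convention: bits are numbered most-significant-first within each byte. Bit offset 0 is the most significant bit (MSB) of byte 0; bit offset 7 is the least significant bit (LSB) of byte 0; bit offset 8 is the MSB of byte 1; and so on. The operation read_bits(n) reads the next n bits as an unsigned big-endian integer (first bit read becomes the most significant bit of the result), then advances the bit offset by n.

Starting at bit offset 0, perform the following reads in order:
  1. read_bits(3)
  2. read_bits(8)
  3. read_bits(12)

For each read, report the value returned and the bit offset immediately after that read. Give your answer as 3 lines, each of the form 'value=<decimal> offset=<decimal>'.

Answer: value=5 offset=3
value=235 offset=11
value=3223 offset=23

Derivation:
Read 1: bits[0:3] width=3 -> value=5 (bin 101); offset now 3 = byte 0 bit 3; 21 bits remain
Read 2: bits[3:11] width=8 -> value=235 (bin 11101011); offset now 11 = byte 1 bit 3; 13 bits remain
Read 3: bits[11:23] width=12 -> value=3223 (bin 110010010111); offset now 23 = byte 2 bit 7; 1 bits remain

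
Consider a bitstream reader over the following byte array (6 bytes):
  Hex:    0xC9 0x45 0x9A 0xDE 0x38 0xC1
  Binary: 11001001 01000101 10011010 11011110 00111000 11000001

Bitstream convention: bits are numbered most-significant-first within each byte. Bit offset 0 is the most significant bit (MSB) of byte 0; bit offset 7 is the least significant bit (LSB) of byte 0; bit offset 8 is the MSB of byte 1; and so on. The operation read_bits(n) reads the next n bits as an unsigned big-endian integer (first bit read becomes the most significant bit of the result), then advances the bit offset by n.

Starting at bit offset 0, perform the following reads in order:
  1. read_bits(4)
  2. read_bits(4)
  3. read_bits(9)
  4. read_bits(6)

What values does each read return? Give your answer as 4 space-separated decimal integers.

Answer: 12 9 139 13

Derivation:
Read 1: bits[0:4] width=4 -> value=12 (bin 1100); offset now 4 = byte 0 bit 4; 44 bits remain
Read 2: bits[4:8] width=4 -> value=9 (bin 1001); offset now 8 = byte 1 bit 0; 40 bits remain
Read 3: bits[8:17] width=9 -> value=139 (bin 010001011); offset now 17 = byte 2 bit 1; 31 bits remain
Read 4: bits[17:23] width=6 -> value=13 (bin 001101); offset now 23 = byte 2 bit 7; 25 bits remain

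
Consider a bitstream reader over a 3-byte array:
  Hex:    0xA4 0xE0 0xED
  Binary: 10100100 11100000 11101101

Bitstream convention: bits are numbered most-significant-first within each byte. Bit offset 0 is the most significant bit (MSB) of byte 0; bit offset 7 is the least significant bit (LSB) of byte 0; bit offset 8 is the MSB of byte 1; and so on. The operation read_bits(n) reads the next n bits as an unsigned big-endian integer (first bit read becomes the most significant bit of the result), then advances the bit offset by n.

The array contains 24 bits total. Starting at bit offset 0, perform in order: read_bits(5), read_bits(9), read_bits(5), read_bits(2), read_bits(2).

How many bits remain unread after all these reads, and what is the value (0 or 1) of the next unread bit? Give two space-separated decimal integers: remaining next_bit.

Answer: 1 1

Derivation:
Read 1: bits[0:5] width=5 -> value=20 (bin 10100); offset now 5 = byte 0 bit 5; 19 bits remain
Read 2: bits[5:14] width=9 -> value=312 (bin 100111000); offset now 14 = byte 1 bit 6; 10 bits remain
Read 3: bits[14:19] width=5 -> value=7 (bin 00111); offset now 19 = byte 2 bit 3; 5 bits remain
Read 4: bits[19:21] width=2 -> value=1 (bin 01); offset now 21 = byte 2 bit 5; 3 bits remain
Read 5: bits[21:23] width=2 -> value=2 (bin 10); offset now 23 = byte 2 bit 7; 1 bits remain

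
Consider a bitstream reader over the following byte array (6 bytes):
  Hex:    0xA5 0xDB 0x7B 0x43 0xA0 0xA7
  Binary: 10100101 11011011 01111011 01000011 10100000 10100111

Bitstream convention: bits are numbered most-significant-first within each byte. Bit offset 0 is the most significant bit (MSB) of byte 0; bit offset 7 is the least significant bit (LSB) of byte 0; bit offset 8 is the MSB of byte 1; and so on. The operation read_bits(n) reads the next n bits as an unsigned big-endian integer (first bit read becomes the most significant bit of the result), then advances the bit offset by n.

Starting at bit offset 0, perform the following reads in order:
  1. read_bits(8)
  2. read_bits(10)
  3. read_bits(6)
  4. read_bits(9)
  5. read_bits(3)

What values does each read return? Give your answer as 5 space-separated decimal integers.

Read 1: bits[0:8] width=8 -> value=165 (bin 10100101); offset now 8 = byte 1 bit 0; 40 bits remain
Read 2: bits[8:18] width=10 -> value=877 (bin 1101101101); offset now 18 = byte 2 bit 2; 30 bits remain
Read 3: bits[18:24] width=6 -> value=59 (bin 111011); offset now 24 = byte 3 bit 0; 24 bits remain
Read 4: bits[24:33] width=9 -> value=135 (bin 010000111); offset now 33 = byte 4 bit 1; 15 bits remain
Read 5: bits[33:36] width=3 -> value=2 (bin 010); offset now 36 = byte 4 bit 4; 12 bits remain

Answer: 165 877 59 135 2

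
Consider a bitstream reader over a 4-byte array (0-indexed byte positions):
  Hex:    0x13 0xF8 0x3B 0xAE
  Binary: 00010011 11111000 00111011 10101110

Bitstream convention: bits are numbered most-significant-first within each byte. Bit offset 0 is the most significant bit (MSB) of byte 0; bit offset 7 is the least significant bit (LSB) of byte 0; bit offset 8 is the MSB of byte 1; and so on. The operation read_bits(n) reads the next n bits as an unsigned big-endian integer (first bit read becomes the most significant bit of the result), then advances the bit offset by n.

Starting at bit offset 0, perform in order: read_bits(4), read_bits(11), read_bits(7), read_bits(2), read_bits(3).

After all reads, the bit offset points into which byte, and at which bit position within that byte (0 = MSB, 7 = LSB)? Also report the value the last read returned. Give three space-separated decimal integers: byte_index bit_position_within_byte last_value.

Answer: 3 3 5

Derivation:
Read 1: bits[0:4] width=4 -> value=1 (bin 0001); offset now 4 = byte 0 bit 4; 28 bits remain
Read 2: bits[4:15] width=11 -> value=508 (bin 00111111100); offset now 15 = byte 1 bit 7; 17 bits remain
Read 3: bits[15:22] width=7 -> value=14 (bin 0001110); offset now 22 = byte 2 bit 6; 10 bits remain
Read 4: bits[22:24] width=2 -> value=3 (bin 11); offset now 24 = byte 3 bit 0; 8 bits remain
Read 5: bits[24:27] width=3 -> value=5 (bin 101); offset now 27 = byte 3 bit 3; 5 bits remain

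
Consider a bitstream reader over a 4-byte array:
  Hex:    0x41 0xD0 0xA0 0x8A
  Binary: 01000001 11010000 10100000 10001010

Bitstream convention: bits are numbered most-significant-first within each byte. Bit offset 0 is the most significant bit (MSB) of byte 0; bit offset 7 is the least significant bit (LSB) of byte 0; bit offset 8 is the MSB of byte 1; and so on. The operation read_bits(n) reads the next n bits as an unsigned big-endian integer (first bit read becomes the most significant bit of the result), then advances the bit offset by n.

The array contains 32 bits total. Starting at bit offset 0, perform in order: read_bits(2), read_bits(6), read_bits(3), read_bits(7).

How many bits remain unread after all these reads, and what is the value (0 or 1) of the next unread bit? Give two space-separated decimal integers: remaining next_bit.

Answer: 14 1

Derivation:
Read 1: bits[0:2] width=2 -> value=1 (bin 01); offset now 2 = byte 0 bit 2; 30 bits remain
Read 2: bits[2:8] width=6 -> value=1 (bin 000001); offset now 8 = byte 1 bit 0; 24 bits remain
Read 3: bits[8:11] width=3 -> value=6 (bin 110); offset now 11 = byte 1 bit 3; 21 bits remain
Read 4: bits[11:18] width=7 -> value=66 (bin 1000010); offset now 18 = byte 2 bit 2; 14 bits remain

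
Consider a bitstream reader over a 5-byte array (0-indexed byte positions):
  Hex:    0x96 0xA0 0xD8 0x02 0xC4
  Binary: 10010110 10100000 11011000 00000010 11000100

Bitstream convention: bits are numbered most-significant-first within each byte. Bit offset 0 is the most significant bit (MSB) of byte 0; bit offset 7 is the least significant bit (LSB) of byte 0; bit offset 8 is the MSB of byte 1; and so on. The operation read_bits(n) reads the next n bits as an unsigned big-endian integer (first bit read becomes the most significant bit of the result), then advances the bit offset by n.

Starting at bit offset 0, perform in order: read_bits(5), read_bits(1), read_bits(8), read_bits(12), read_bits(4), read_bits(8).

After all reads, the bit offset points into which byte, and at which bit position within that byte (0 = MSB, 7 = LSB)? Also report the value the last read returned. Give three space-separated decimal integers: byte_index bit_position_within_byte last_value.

Answer: 4 6 177

Derivation:
Read 1: bits[0:5] width=5 -> value=18 (bin 10010); offset now 5 = byte 0 bit 5; 35 bits remain
Read 2: bits[5:6] width=1 -> value=1 (bin 1); offset now 6 = byte 0 bit 6; 34 bits remain
Read 3: bits[6:14] width=8 -> value=168 (bin 10101000); offset now 14 = byte 1 bit 6; 26 bits remain
Read 4: bits[14:26] width=12 -> value=864 (bin 001101100000); offset now 26 = byte 3 bit 2; 14 bits remain
Read 5: bits[26:30] width=4 -> value=0 (bin 0000); offset now 30 = byte 3 bit 6; 10 bits remain
Read 6: bits[30:38] width=8 -> value=177 (bin 10110001); offset now 38 = byte 4 bit 6; 2 bits remain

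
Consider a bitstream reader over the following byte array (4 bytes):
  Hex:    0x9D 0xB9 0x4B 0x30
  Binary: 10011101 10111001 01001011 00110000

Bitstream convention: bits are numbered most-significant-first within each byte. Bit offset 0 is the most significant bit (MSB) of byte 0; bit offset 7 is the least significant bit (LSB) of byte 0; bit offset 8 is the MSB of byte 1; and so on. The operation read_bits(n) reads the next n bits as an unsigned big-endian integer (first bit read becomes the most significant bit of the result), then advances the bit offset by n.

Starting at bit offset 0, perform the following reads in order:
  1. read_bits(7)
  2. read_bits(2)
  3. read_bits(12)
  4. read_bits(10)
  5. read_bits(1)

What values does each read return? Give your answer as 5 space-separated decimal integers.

Answer: 78 3 1833 408 0

Derivation:
Read 1: bits[0:7] width=7 -> value=78 (bin 1001110); offset now 7 = byte 0 bit 7; 25 bits remain
Read 2: bits[7:9] width=2 -> value=3 (bin 11); offset now 9 = byte 1 bit 1; 23 bits remain
Read 3: bits[9:21] width=12 -> value=1833 (bin 011100101001); offset now 21 = byte 2 bit 5; 11 bits remain
Read 4: bits[21:31] width=10 -> value=408 (bin 0110011000); offset now 31 = byte 3 bit 7; 1 bits remain
Read 5: bits[31:32] width=1 -> value=0 (bin 0); offset now 32 = byte 4 bit 0; 0 bits remain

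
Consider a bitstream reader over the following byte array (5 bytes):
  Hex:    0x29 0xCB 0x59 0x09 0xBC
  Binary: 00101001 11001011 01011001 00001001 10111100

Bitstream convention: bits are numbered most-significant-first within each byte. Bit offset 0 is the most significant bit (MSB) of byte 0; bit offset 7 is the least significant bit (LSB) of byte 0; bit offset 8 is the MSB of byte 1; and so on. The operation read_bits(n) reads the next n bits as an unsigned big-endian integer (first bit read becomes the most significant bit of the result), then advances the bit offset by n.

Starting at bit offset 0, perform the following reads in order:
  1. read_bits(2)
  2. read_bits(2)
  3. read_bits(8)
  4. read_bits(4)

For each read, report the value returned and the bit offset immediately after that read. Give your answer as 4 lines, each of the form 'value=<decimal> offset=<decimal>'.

Answer: value=0 offset=2
value=2 offset=4
value=156 offset=12
value=11 offset=16

Derivation:
Read 1: bits[0:2] width=2 -> value=0 (bin 00); offset now 2 = byte 0 bit 2; 38 bits remain
Read 2: bits[2:4] width=2 -> value=2 (bin 10); offset now 4 = byte 0 bit 4; 36 bits remain
Read 3: bits[4:12] width=8 -> value=156 (bin 10011100); offset now 12 = byte 1 bit 4; 28 bits remain
Read 4: bits[12:16] width=4 -> value=11 (bin 1011); offset now 16 = byte 2 bit 0; 24 bits remain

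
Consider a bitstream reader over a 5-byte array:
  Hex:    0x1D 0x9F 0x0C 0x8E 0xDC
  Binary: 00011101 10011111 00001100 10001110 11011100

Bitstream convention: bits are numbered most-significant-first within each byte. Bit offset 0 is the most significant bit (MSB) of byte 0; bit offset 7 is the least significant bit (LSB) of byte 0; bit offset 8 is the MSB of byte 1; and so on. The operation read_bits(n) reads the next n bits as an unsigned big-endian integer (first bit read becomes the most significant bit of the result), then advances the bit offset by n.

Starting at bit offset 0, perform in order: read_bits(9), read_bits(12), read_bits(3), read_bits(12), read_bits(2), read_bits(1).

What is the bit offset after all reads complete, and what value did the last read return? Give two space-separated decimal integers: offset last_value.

Answer: 39 0

Derivation:
Read 1: bits[0:9] width=9 -> value=59 (bin 000111011); offset now 9 = byte 1 bit 1; 31 bits remain
Read 2: bits[9:21] width=12 -> value=993 (bin 001111100001); offset now 21 = byte 2 bit 5; 19 bits remain
Read 3: bits[21:24] width=3 -> value=4 (bin 100); offset now 24 = byte 3 bit 0; 16 bits remain
Read 4: bits[24:36] width=12 -> value=2285 (bin 100011101101); offset now 36 = byte 4 bit 4; 4 bits remain
Read 5: bits[36:38] width=2 -> value=3 (bin 11); offset now 38 = byte 4 bit 6; 2 bits remain
Read 6: bits[38:39] width=1 -> value=0 (bin 0); offset now 39 = byte 4 bit 7; 1 bits remain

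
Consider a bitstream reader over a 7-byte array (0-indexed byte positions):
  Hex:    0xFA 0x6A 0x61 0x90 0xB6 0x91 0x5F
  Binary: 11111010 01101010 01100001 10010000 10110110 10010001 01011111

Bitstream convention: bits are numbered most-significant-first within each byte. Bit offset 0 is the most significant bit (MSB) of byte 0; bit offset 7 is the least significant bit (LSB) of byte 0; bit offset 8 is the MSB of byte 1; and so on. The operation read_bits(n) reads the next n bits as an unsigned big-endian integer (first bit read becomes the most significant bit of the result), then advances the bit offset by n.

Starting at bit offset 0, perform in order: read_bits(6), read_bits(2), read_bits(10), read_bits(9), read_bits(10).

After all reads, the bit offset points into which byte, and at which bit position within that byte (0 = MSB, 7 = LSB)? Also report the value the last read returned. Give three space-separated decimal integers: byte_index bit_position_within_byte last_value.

Answer: 4 5 534

Derivation:
Read 1: bits[0:6] width=6 -> value=62 (bin 111110); offset now 6 = byte 0 bit 6; 50 bits remain
Read 2: bits[6:8] width=2 -> value=2 (bin 10); offset now 8 = byte 1 bit 0; 48 bits remain
Read 3: bits[8:18] width=10 -> value=425 (bin 0110101001); offset now 18 = byte 2 bit 2; 38 bits remain
Read 4: bits[18:27] width=9 -> value=268 (bin 100001100); offset now 27 = byte 3 bit 3; 29 bits remain
Read 5: bits[27:37] width=10 -> value=534 (bin 1000010110); offset now 37 = byte 4 bit 5; 19 bits remain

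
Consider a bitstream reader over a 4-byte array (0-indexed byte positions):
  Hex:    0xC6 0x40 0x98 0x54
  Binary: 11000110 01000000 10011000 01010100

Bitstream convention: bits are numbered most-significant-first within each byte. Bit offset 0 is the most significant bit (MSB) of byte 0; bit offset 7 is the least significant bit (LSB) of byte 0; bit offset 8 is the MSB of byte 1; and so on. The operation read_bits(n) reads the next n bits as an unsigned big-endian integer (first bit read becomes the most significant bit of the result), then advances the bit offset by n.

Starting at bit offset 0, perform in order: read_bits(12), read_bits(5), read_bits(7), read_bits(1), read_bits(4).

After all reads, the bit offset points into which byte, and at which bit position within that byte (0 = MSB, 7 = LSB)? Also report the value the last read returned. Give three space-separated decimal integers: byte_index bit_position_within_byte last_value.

Read 1: bits[0:12] width=12 -> value=3172 (bin 110001100100); offset now 12 = byte 1 bit 4; 20 bits remain
Read 2: bits[12:17] width=5 -> value=1 (bin 00001); offset now 17 = byte 2 bit 1; 15 bits remain
Read 3: bits[17:24] width=7 -> value=24 (bin 0011000); offset now 24 = byte 3 bit 0; 8 bits remain
Read 4: bits[24:25] width=1 -> value=0 (bin 0); offset now 25 = byte 3 bit 1; 7 bits remain
Read 5: bits[25:29] width=4 -> value=10 (bin 1010); offset now 29 = byte 3 bit 5; 3 bits remain

Answer: 3 5 10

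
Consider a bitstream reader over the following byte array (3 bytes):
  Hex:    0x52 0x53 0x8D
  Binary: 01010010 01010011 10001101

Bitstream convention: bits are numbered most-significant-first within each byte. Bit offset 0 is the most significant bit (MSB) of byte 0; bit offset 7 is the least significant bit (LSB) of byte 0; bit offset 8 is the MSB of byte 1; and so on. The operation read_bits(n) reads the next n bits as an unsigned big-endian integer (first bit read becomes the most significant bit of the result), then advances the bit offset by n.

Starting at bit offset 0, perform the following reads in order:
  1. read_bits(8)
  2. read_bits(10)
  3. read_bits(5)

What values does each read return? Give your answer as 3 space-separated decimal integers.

Read 1: bits[0:8] width=8 -> value=82 (bin 01010010); offset now 8 = byte 1 bit 0; 16 bits remain
Read 2: bits[8:18] width=10 -> value=334 (bin 0101001110); offset now 18 = byte 2 bit 2; 6 bits remain
Read 3: bits[18:23] width=5 -> value=6 (bin 00110); offset now 23 = byte 2 bit 7; 1 bits remain

Answer: 82 334 6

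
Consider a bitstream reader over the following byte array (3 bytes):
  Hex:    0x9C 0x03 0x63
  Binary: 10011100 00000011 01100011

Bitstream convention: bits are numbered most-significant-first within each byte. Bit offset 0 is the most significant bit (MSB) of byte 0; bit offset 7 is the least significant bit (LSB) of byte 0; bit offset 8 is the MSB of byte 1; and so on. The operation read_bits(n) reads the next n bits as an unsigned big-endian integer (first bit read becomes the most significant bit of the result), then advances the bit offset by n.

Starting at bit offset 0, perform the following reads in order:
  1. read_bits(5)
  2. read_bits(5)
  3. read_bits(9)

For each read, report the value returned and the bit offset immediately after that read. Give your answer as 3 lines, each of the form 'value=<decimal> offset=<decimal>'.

Read 1: bits[0:5] width=5 -> value=19 (bin 10011); offset now 5 = byte 0 bit 5; 19 bits remain
Read 2: bits[5:10] width=5 -> value=16 (bin 10000); offset now 10 = byte 1 bit 2; 14 bits remain
Read 3: bits[10:19] width=9 -> value=27 (bin 000011011); offset now 19 = byte 2 bit 3; 5 bits remain

Answer: value=19 offset=5
value=16 offset=10
value=27 offset=19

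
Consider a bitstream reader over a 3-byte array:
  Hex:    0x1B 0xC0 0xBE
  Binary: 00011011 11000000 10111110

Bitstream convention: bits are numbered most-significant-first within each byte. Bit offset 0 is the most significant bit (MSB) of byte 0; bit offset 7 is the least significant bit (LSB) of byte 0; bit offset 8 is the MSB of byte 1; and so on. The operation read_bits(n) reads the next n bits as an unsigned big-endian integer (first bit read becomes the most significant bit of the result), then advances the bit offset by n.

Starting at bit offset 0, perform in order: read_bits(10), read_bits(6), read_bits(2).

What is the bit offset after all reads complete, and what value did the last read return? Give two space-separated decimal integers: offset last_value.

Read 1: bits[0:10] width=10 -> value=111 (bin 0001101111); offset now 10 = byte 1 bit 2; 14 bits remain
Read 2: bits[10:16] width=6 -> value=0 (bin 000000); offset now 16 = byte 2 bit 0; 8 bits remain
Read 3: bits[16:18] width=2 -> value=2 (bin 10); offset now 18 = byte 2 bit 2; 6 bits remain

Answer: 18 2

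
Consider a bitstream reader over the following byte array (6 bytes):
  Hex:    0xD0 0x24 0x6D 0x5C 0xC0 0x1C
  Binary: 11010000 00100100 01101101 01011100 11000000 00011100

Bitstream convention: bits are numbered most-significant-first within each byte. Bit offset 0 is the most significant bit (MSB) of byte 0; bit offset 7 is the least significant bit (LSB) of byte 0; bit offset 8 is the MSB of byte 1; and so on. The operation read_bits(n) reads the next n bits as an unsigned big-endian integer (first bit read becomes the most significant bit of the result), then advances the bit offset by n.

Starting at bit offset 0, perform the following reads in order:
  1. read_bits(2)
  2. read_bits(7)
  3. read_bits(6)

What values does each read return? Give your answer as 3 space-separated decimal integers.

Answer: 3 32 18

Derivation:
Read 1: bits[0:2] width=2 -> value=3 (bin 11); offset now 2 = byte 0 bit 2; 46 bits remain
Read 2: bits[2:9] width=7 -> value=32 (bin 0100000); offset now 9 = byte 1 bit 1; 39 bits remain
Read 3: bits[9:15] width=6 -> value=18 (bin 010010); offset now 15 = byte 1 bit 7; 33 bits remain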